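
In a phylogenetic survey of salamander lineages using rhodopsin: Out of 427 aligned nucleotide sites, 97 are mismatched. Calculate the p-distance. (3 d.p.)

p = 97/427 = 0.227166… ≈ 0.227 (to 3 d.p.).

0.227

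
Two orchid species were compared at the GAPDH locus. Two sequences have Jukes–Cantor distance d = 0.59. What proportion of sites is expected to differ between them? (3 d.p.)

0.408

p = (3/4)(1 − e^(−4d/3)) = 0.75 × (1 − e^(-0.786667)) = 0.75 × (1 − 0.455360) = 0.408480.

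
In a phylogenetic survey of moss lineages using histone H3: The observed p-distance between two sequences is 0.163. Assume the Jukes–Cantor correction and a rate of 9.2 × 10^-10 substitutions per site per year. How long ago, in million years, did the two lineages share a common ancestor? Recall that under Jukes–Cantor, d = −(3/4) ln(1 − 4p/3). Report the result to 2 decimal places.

d = −(3/4) ln(1 − 4p/3) = −0.75 ln(1 − 0.217333) = −0.75 ln(0.782667)
  = −0.75 × (-0.245048) = 0.183786 substitutions/site.
Under a molecular clock d = 2μt, so t = d/(2μ) = 0.183786 / (2 × 9.2 × 10^-10) = 99.88 million years.

99.88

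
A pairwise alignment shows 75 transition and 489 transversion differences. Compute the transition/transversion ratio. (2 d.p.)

0.15

R = 75/489 = 0.153374… ≈ 0.15 (to 2 d.p.).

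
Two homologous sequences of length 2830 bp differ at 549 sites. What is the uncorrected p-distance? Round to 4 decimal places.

p = 549/2830 = 0.193992… ≈ 0.1940 (to 4 d.p.).

0.1940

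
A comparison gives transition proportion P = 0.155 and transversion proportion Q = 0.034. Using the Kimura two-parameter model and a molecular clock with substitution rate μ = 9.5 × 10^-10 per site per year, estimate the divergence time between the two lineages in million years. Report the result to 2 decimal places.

Under the Kimura two-parameter model, d = −½ ln(1 − 2P − Q) − ¼ ln(1 − 2Q).
1 − 2P − Q = 0.656, giving −½ ln(0.656) = 0.210797.
1 − 2Q = 0.932, giving −¼ ln(0.932) = 0.017606.
d = 0.210797 + 0.017606 = 0.228403.
Under a molecular clock d = 2μt, so t = d/(2μ) = 0.228403 / (2 × 9.5 × 10^-10) = 120.21 million years.

120.21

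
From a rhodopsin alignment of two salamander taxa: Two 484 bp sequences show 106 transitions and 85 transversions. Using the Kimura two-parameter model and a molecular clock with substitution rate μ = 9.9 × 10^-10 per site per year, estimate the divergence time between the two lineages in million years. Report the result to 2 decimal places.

P = 106/484 ≈ 0.219008 and Q = 85/484 ≈ 0.17562.
Under the Kimura two-parameter model, d = −½ ln(1 − 2P − Q) − ¼ ln(1 − 2Q).
1 − 2P − Q = 0.386364, giving −½ ln(0.386364) = 0.475488.
1 − 2Q = 0.64876, giving −¼ ln(0.64876) = 0.108173.
d = 0.475488 + 0.108173 = 0.583661.
Under a molecular clock d = 2μt, so t = d/(2μ) = 0.583661 / (2 × 9.9 × 10^-10) = 294.78 million years.

294.78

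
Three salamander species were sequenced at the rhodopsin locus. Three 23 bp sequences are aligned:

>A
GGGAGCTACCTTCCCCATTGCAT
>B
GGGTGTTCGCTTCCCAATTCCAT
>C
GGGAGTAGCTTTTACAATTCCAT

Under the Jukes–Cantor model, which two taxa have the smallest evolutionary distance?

A and B

A–B: 6/23 differ, p = 0.261, d = 0.321.
A–C: 8/23 differ, p = 0.348, d = 0.467.
B–C: 7/23 differ, p = 0.304, d = 0.390.
The smallest distance is between A and B.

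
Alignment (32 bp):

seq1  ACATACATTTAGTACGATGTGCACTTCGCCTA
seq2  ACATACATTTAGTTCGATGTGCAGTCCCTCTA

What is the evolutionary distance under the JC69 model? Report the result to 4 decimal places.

0.1752

The sequences differ at 5 of 32 sites (14, 24, 26, 28, 29), so p = 5/32 = 0.15625.
d = −(3/4) ln(1 − 4p/3) = −0.75 ln(1 − 0.208333) = −0.75 ln(0.791667)
  = −0.75 × (-0.233614) = 0.175211 substitutions/site.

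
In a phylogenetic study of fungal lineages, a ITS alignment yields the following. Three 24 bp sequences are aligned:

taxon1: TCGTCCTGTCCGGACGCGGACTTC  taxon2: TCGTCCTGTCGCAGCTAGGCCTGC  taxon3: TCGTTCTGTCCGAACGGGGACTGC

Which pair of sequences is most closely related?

taxon1–taxon2: 8/24 differ, p = 0.333, d = 0.441.
taxon1–taxon3: 4/24 differ, p = 0.167, d = 0.188.
taxon2–taxon3: 7/24 differ, p = 0.292, d = 0.369.
The smallest distance is between taxon1 and taxon3.

taxon1 and taxon3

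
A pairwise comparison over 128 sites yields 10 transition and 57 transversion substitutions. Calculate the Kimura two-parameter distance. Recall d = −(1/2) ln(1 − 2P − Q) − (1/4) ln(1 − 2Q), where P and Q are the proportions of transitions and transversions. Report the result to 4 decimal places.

1.0133

P = 10/128 = 0.078125 and Q = 57/128 ≈ 0.445313.
Under the Kimura two-parameter model, d = −½ ln(1 − 2P − Q) − ¼ ln(1 − 2Q).
1 − 2P − Q = 0.398437, giving −½ ln(0.398437) = 0.460103.
1 − 2Q = 0.109374, giving −¼ ln(0.109374) = 0.553246.
d = 0.460103 + 0.553246 = 1.013349.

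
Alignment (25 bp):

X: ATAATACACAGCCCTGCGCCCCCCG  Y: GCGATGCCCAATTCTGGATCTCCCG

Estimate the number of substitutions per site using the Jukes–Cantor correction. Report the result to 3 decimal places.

The sequences differ at 12 of 25 sites, so p = 12/25 = 0.48.
d = −(3/4) ln(1 − 4p/3) = −0.75 ln(1 − 0.64) = −0.75 ln(0.36)
  = −0.75 × (-1.021651) = 0.766238 substitutions/site.

0.766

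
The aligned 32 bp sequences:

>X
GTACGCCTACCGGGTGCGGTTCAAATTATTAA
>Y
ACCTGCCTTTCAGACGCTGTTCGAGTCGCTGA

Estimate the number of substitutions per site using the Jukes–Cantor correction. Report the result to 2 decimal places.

The sequences differ at 16 of 32 sites, so p = 16/32 = 0.5.
d = −(3/4) ln(1 − 4p/3) = −0.75 ln(1 − 0.666667) = −0.75 ln(0.333333)
  = −0.75 × (-1.098613) = 0.823960 substitutions/site.

0.82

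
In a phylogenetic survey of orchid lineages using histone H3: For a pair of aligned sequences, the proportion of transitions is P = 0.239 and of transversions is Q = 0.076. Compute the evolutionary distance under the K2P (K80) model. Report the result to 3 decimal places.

0.445

Under the Kimura two-parameter model, d = −½ ln(1 − 2P − Q) − ¼ ln(1 − 2Q).
1 − 2P − Q = 0.446, giving −½ ln(0.446) = 0.403718.
1 − 2Q = 0.848, giving −¼ ln(0.848) = 0.041219.
d = 0.403718 + 0.041219 = 0.444937.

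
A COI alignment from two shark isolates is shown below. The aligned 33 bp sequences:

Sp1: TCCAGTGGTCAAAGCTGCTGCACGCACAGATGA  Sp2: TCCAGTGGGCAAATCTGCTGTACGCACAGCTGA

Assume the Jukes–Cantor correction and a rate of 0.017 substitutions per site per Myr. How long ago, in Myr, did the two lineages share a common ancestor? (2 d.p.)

3.89

The sequences differ at 4 of 33 sites (9, 14, 21, 30), so p = 4/33 ≈ 0.121212.
d = −(3/4) ln(1 − 4p/3) = −0.75 ln(1 − 0.161616) = −0.75 ln(0.838384)
  = −0.75 × (-0.176279) = 0.132209 substitutions/site.
Under a molecular clock d = 2μt, so t = d/(2μ) = 0.132209 / (2 × 0.017) = 3.89 Myr.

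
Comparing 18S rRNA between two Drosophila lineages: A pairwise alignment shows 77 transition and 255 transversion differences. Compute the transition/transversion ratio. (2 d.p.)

0.30

R = 77/255 = 0.301960… ≈ 0.30 (to 2 d.p.).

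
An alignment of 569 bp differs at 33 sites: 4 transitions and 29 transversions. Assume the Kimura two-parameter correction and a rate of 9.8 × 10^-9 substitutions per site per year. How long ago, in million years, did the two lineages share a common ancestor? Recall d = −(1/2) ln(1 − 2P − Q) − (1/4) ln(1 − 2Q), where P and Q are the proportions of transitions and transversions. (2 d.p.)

P = 4/569 ≈ 0.00703 and Q = 29/569 ≈ 0.050967.
Under the Kimura two-parameter model, d = −½ ln(1 − 2P − Q) − ¼ ln(1 − 2Q).
1 − 2P − Q = 0.934973, giving −½ ln(0.934973) = 0.033619.
1 − 2Q = 0.898066, giving −¼ ln(0.898066) = 0.026878.
d = 0.033619 + 0.026878 = 0.060497.
Under a molecular clock d = 2μt, so t = d/(2μ) = 0.060497 / (2 × 9.8 × 10^-9) = 3.09 million years.

3.09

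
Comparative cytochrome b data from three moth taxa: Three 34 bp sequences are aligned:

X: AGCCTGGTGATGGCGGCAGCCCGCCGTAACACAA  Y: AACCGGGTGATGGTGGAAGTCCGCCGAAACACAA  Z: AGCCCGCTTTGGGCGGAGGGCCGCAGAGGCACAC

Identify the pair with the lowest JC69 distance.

X and Y

X–Y: 6/34 differ, p = 0.176, d = 0.201.
X–Z: 13/34 differ, p = 0.382, d = 0.535.
Y–Z: 13/34 differ, p = 0.382, d = 0.535.
The smallest distance is between X and Y.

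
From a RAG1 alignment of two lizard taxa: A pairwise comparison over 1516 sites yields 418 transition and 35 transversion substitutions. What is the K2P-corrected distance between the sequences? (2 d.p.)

P = 418/1516 ≈ 0.275726 and Q = 35/1516 ≈ 0.023087.
Under the Kimura two-parameter model, d = −½ ln(1 − 2P − Q) − ¼ ln(1 − 2Q).
1 − 2P − Q = 0.425461, giving −½ ln(0.425461) = 0.427291.
1 − 2Q = 0.953826, giving −¼ ln(0.953826) = 0.011819.
d = 0.427291 + 0.011819 = 0.439110.

0.44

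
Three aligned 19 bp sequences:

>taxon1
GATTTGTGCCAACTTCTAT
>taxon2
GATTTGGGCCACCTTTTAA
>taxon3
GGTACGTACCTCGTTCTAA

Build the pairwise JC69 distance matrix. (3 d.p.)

taxon1–taxon2: 4/19 sites differ → p ≈ 0.210526, d = −0.75 ln(1 − 0.280701) = 0.247109 ≈ 0.247.
taxon1–taxon3: 8/19 sites differ → p ≈ 0.421053, d = −0.75 ln(1 − 0.561404) = 0.618132 ≈ 0.618.
taxon2–taxon3: 8/19 sites differ → p ≈ 0.421053, d = −0.75 ln(1 − 0.561404) = 0.618132 ≈ 0.618.

d(taxon1,taxon2) = 0.247, d(taxon1,taxon3) = 0.618, d(taxon2,taxon3) = 0.618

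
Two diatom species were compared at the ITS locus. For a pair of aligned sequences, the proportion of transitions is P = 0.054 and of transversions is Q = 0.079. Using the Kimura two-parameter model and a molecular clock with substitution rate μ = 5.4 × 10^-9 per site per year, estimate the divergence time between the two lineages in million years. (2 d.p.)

13.57

Under the Kimura two-parameter model, d = −½ ln(1 − 2P − Q) − ¼ ln(1 − 2Q).
1 − 2P − Q = 0.813, giving −½ ln(0.813) = 0.103512.
1 − 2Q = 0.842, giving −¼ ln(0.842) = 0.042994.
d = 0.103512 + 0.042994 = 0.146506.
Under a molecular clock d = 2μt, so t = d/(2μ) = 0.146506 / (2 × 5.4 × 10^-9) = 13.57 million years.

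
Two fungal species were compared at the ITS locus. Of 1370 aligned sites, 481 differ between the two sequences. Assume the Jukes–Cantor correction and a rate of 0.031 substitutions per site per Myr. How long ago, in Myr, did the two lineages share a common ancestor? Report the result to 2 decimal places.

7.64

p = 481/1370 ≈ 0.351095.
d = −(3/4) ln(1 − 4p/3) = −0.75 ln(1 − 0.468127) = −0.75 ln(0.531873)
  = −0.75 × (-0.631351) = 0.473513 substitutions/site.
Under a molecular clock d = 2μt, so t = d/(2μ) = 0.473513 / (2 × 0.031) = 7.64 Myr.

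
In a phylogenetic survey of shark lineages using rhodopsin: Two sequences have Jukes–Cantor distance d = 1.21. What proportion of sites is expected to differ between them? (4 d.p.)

p = (3/4)(1 − e^(−4d/3)) = 0.75 × (1 − e^(-1.613333)) = 0.75 × (1 − 0.199222) = 0.600584.

0.6006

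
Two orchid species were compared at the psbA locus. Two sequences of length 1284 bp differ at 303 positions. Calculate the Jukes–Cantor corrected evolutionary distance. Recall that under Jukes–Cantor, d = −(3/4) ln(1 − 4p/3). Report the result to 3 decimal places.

0.283

p = 303/1284 ≈ 0.235981.
d = −(3/4) ln(1 − 4p/3) = −0.75 ln(1 − 0.314641) = −0.75 ln(0.685359)
  = −0.75 × (-0.377812) = 0.283359 substitutions/site.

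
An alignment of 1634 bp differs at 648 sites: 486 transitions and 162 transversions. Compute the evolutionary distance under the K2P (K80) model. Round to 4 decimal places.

0.6473

P = 486/1634 ≈ 0.29743 and Q = 162/1634 ≈ 0.099143.
Under the Kimura two-parameter model, d = −½ ln(1 − 2P − Q) − ¼ ln(1 − 2Q).
1 − 2P − Q = 0.305997, giving −½ ln(0.305997) = 0.592090.
1 − 2Q = 0.801714, giving −¼ ln(0.801714) = 0.055251.
d = 0.592090 + 0.055251 = 0.647341.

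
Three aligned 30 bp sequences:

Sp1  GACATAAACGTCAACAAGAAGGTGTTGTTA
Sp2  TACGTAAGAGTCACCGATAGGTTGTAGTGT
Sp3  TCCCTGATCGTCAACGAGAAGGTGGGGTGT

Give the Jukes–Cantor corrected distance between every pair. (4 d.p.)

Sp1–Sp2: 12/30 sites differ → p = 0.4, d = −0.75 ln(1 − 0.533333) = 0.571605 ≈ 0.5716.
Sp1–Sp3: 10/30 sites differ → p ≈ 0.333333, d = −0.75 ln(1 − 0.444444) = 0.440839 ≈ 0.4408.
Sp2–Sp3: 11/30 sites differ → p ≈ 0.366667, d = −0.75 ln(1 − 0.488889) = 0.503376 ≈ 0.5034.

d(Sp1,Sp2) = 0.5716, d(Sp1,Sp3) = 0.4408, d(Sp2,Sp3) = 0.5034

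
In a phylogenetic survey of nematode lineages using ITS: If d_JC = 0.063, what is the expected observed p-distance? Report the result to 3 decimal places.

0.060

p = (3/4)(1 − e^(−4d/3)) = 0.75 × (1 − e^(-0.084)) = 0.75 × (1 − 0.919431) = 0.060427.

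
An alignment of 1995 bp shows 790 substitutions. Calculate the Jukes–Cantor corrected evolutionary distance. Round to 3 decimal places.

p = 790/1995 ≈ 0.39599.
d = −(3/4) ln(1 − 4p/3) = −0.75 ln(1 − 0.527987) = −0.75 ln(0.472013)
  = −0.75 × (-0.750749) = 0.563062 substitutions/site.

0.563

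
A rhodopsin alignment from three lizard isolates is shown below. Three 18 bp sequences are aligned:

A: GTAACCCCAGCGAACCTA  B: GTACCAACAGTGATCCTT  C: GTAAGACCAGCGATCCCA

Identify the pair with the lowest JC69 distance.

A and C

A–B: 6/18 differ, p = 0.333, d = 0.441.
A–C: 4/18 differ, p = 0.222, d = 0.264.
B–C: 6/18 differ, p = 0.333, d = 0.441.
The smallest distance is between A and C.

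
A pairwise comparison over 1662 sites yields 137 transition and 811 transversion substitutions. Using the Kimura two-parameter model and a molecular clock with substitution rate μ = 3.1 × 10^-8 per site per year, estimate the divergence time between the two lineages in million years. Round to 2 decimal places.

P = 137/1662 ≈ 0.082431 and Q = 811/1662 ≈ 0.487966.
Under the Kimura two-parameter model, d = −½ ln(1 − 2P − Q) − ¼ ln(1 − 2Q).
1 − 2P − Q = 0.347172, giving −½ ln(0.347172) = 0.528967.
1 − 2Q = 0.024068, giving −¼ ln(0.024068) = 0.931718.
d = 0.528967 + 0.931718 = 1.460685.
Under a molecular clock d = 2μt, so t = d/(2μ) = 1.460685 / (2 × 3.1 × 10^-8) = 23.56 million years.

23.56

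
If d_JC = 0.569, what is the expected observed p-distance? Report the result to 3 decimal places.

p = (3/4)(1 − e^(−4d/3)) = 0.75 × (1 − e^(-0.758667)) = 0.75 × (1 − 0.468290) = 0.398783.

0.399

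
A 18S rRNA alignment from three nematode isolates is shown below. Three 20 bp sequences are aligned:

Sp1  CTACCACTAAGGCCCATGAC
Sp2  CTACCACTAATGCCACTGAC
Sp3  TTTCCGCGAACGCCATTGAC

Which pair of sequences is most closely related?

Sp1 and Sp2

Sp1–Sp2: 3/20 differ, p = 0.150, d = 0.167.
Sp1–Sp3: 7/20 differ, p = 0.350, d = 0.471.
Sp2–Sp3: 6/20 differ, p = 0.300, d = 0.383.
The smallest distance is between Sp1 and Sp2.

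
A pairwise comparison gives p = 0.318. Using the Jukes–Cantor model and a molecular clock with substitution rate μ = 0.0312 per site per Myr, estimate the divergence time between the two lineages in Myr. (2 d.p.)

d = −(3/4) ln(1 − 4p/3) = −0.75 ln(1 − 0.424) = −0.75 ln(0.576)
  = −0.75 × (-0.551648) = 0.413736 substitutions/site.
Under a molecular clock d = 2μt, so t = d/(2μ) = 0.413736 / (2 × 0.0312) = 6.63 Myr.

6.63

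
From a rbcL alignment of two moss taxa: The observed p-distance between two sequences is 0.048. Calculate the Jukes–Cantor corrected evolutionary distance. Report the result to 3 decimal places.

d = −(3/4) ln(1 − 4p/3) = −0.75 ln(1 − 0.064) = −0.75 ln(0.936)
  = −0.75 × (-0.066140) = 0.049605 substitutions/site.

0.050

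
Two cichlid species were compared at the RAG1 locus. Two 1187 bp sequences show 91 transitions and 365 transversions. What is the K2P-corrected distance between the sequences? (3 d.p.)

0.547

P = 91/1187 ≈ 0.076664 and Q = 365/1187 ≈ 0.307498.
Under the Kimura two-parameter model, d = −½ ln(1 − 2P − Q) − ¼ ln(1 − 2Q).
1 − 2P − Q = 0.539174, giving −½ ln(0.539174) = 0.308858.
1 − 2Q = 0.385004, giving −¼ ln(0.385004) = 0.238625.
d = 0.308858 + 0.238625 = 0.547483.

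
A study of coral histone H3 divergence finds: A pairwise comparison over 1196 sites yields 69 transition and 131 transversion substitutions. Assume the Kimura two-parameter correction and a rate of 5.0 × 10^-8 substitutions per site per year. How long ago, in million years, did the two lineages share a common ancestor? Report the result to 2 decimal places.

P = 69/1196 ≈ 0.057692 and Q = 131/1196 ≈ 0.109532.
Under the Kimura two-parameter model, d = −½ ln(1 − 2P − Q) − ¼ ln(1 − 2Q).
1 − 2P − Q = 0.775084, giving −½ ln(0.775084) = 0.127392.
1 − 2Q = 0.780936, giving −¼ ln(0.780936) = 0.061816.
d = 0.127392 + 0.061816 = 0.189208.
Under a molecular clock d = 2μt, so t = d/(2μ) = 0.189208 / (2 × 5.0 × 10^-8) = 1.89 million years.

1.89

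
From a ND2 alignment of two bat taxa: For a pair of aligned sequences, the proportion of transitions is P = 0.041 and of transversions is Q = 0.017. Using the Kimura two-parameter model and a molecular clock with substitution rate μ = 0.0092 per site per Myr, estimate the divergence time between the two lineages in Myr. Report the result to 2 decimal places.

Under the Kimura two-parameter model, d = −½ ln(1 − 2P − Q) − ¼ ln(1 − 2Q).
1 − 2P − Q = 0.901, giving −½ ln(0.901) = 0.052125.
1 − 2Q = 0.966, giving −¼ ln(0.966) = 0.008648.
d = 0.052125 + 0.008648 = 0.060773.
Under a molecular clock d = 2μt, so t = d/(2μ) = 0.060773 / (2 × 0.0092) = 3.30 Myr.

3.30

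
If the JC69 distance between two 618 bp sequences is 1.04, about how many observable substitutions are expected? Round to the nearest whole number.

348

Invert JC69: p = (3/4)(1 − e^(−4d/3)) = 0.75 × (1 − e^(-1.386667)) = 0.75 × (1 − 0.249907) = 0.562570.
Expected differing sites = pL ≈ 0.562570 × 618 = 347.66826 ≈ 348.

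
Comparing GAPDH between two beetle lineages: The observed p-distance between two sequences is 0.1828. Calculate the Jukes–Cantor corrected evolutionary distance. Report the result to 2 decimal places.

d = −(3/4) ln(1 − 4p/3) = −0.75 ln(1 − 0.243733) = −0.75 ln(0.756267)
  = −0.75 × (-0.279361) = 0.209521 substitutions/site.

0.21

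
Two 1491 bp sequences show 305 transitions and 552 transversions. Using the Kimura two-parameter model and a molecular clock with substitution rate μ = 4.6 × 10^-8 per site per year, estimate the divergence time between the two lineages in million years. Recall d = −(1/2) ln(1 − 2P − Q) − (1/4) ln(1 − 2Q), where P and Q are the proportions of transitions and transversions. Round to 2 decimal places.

P = 305/1491 ≈ 0.204561 and Q = 552/1491 ≈ 0.370221.
Under the Kimura two-parameter model, d = −½ ln(1 − 2P − Q) − ¼ ln(1 − 2Q).
1 − 2P − Q = 0.220657, giving −½ ln(0.220657) = 0.755573.
1 − 2Q = 0.259558, giving −¼ ln(0.259558) = 0.337194.
d = 0.755573 + 0.337194 = 1.092767.
Under a molecular clock d = 2μt, so t = d/(2μ) = 1.092767 / (2 × 4.6 × 10^-8) = 11.88 million years.

11.88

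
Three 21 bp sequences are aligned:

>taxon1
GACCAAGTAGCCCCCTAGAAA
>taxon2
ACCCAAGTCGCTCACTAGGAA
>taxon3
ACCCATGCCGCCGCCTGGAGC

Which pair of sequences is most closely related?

taxon1–taxon2: 6/21 differ, p = 0.286, d = 0.360.
taxon1–taxon3: 9/21 differ, p = 0.429, d = 0.635.
taxon2–taxon3: 9/21 differ, p = 0.429, d = 0.635.
The smallest distance is between taxon1 and taxon2.

taxon1 and taxon2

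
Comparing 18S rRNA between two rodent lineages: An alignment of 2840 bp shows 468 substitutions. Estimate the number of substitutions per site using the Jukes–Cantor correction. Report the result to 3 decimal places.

p = 468/2840 ≈ 0.164789.
d = −(3/4) ln(1 − 4p/3) = −0.75 ln(1 − 0.219719) = −0.75 ln(0.780281)
  = −0.75 × (-0.248101) = 0.186076 substitutions/site.

0.186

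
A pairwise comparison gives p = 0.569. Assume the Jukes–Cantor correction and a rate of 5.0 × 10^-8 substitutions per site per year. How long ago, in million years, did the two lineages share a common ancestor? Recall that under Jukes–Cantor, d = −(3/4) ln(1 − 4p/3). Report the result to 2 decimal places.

d = −(3/4) ln(1 − 4p/3) = −0.75 ln(1 − 0.758667) = −0.75 ln(0.241333)
  = −0.75 × (-1.421578) = 1.066184 substitutions/site.
Under a molecular clock d = 2μt, so t = d/(2μ) = 1.066184 / (2 × 5.0 × 10^-8) = 10.66 million years.

10.66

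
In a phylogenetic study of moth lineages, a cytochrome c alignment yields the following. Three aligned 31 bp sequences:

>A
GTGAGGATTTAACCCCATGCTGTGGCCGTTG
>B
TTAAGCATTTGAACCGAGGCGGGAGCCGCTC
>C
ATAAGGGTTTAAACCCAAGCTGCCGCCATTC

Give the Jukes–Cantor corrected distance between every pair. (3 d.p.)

d(A,B) = 0.544, d(A,C) = 0.367, d(B,C) = 0.481

A–B: 12/31 sites differ → p ≈ 0.387097, d = −0.75 ln(1 − 0.516129) = 0.544453 ≈ 0.544.
A–C: 9/31 sites differ → p ≈ 0.290323, d = −0.75 ln(1 − 0.387097) = 0.367161 ≈ 0.367.
B–C: 11/31 sites differ → p ≈ 0.354839, d = −0.75 ln(1 − 0.473119) = 0.480585 ≈ 0.481.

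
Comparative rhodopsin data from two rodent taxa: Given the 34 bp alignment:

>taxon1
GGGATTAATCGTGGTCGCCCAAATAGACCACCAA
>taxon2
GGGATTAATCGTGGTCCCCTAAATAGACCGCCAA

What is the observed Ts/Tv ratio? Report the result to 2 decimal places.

Transitions are A↔G and C↔T; transversions are all other mismatches.
Transitions: 2. Transversions: 1.
R = 2/1 = 2.00.

2.00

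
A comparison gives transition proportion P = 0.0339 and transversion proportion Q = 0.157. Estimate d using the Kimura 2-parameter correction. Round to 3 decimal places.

Under the Kimura two-parameter model, d = −½ ln(1 − 2P − Q) − ¼ ln(1 − 2Q).
1 − 2P − Q = 0.7752, giving −½ ln(0.7752) = 0.127317.
1 − 2Q = 0.686, giving −¼ ln(0.686) = 0.094219.
d = 0.127317 + 0.094219 = 0.221536.

0.222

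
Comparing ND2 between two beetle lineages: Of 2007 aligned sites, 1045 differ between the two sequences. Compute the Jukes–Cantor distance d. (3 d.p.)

0.889

p = 1045/2007 ≈ 0.520678.
d = −(3/4) ln(1 − 4p/3) = −0.75 ln(1 − 0.694237) = −0.75 ln(0.305763)
  = −0.75 × (-1.184945) = 0.888709 substitutions/site.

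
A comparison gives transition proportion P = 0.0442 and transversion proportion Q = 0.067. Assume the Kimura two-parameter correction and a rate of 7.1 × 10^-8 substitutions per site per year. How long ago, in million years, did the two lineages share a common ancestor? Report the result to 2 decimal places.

Under the Kimura two-parameter model, d = −½ ln(1 − 2P − Q) − ¼ ln(1 − 2Q).
1 − 2P − Q = 0.8446, giving −½ ln(0.8446) = 0.084446.
1 − 2Q = 0.866, giving −¼ ln(0.866) = 0.035968.
d = 0.084446 + 0.035968 = 0.120414.
Under a molecular clock d = 2μt, so t = d/(2μ) = 0.120414 / (2 × 7.1 × 10^-8) = 0.85 million years.

0.85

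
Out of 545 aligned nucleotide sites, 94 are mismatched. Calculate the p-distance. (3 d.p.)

p = 94/545 = 0.172477… ≈ 0.172 (to 3 d.p.).

0.172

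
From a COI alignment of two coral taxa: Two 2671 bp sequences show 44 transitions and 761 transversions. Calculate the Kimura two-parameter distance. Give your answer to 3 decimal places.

P = 44/2671 ≈ 0.016473 and Q = 761/2671 ≈ 0.284912.
Under the Kimura two-parameter model, d = −½ ln(1 − 2P − Q) − ¼ ln(1 − 2Q).
1 − 2P − Q = 0.682142, giving −½ ln(0.682142) = 0.191259.
1 − 2Q = 0.430176, giving −¼ ln(0.430176) = 0.210890.
d = 0.191259 + 0.210890 = 0.402149.

0.402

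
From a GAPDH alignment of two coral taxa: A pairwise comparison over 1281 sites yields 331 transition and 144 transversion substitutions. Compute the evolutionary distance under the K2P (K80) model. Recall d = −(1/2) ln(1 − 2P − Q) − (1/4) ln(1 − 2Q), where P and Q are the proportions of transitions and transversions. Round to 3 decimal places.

P = 331/1281 ≈ 0.258392 and Q = 144/1281 ≈ 0.112412.
Under the Kimura two-parameter model, d = −½ ln(1 − 2P − Q) − ¼ ln(1 − 2Q).
1 − 2P − Q = 0.370804, giving −½ ln(0.370804) = 0.496041.
1 − 2Q = 0.775176, giving −¼ ln(0.775176) = 0.063666.
d = 0.496041 + 0.063666 = 0.559707.

0.560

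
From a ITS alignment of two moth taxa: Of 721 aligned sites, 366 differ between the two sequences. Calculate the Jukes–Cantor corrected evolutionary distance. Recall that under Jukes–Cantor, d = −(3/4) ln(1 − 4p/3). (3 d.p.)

p = 366/721 ≈ 0.507628.
d = −(3/4) ln(1 − 4p/3) = −0.75 ln(1 − 0.676837) = −0.75 ln(0.323163)
  = −0.75 × (-1.129598) = 0.847199 substitutions/site.

0.847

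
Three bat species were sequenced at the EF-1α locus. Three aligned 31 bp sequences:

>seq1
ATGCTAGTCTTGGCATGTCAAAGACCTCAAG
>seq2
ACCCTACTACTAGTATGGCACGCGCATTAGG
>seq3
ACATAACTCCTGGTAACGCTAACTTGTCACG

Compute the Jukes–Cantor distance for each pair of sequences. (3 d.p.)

d(seq1,seq2) = 0.777, d(seq1,seq3) = 0.874, d(seq2,seq3) = 0.777

seq1–seq2: 15/31 sites differ → p ≈ 0.483871, d = −0.75 ln(1 − 0.645161) = 0.777068 ≈ 0.777.
seq1–seq3: 16/31 sites differ → p ≈ 0.516129, d = −0.75 ln(1 − 0.688172) = 0.873978 ≈ 0.874.
seq2–seq3: 15/31 sites differ → p ≈ 0.483871, d = −0.75 ln(1 − 0.645161) = 0.777068 ≈ 0.777.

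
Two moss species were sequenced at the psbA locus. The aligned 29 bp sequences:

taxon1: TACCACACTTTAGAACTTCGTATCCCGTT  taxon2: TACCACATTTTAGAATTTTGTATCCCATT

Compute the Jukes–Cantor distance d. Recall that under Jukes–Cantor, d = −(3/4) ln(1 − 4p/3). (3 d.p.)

0.152

The sequences differ at 4 of 29 sites (8, 16, 19, 27), so p = 4/29 ≈ 0.137931.
d = −(3/4) ln(1 − 4p/3) = −0.75 ln(1 − 0.183908) = −0.75 ln(0.816092)
  = −0.75 × (-0.203228) = 0.152421 substitutions/site.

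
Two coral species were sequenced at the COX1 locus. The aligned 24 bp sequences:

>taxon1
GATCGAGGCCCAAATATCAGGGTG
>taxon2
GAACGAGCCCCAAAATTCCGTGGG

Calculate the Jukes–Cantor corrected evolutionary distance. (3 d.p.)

0.369

The sequences differ at 7 of 24 sites (3, 8, 15, 16, 19, 21, 23), so p = 7/24 ≈ 0.291667.
d = −(3/4) ln(1 − 4p/3) = −0.75 ln(1 − 0.388889) = −0.75 ln(0.611111)
  = −0.75 × (-0.492477) = 0.369358 substitutions/site.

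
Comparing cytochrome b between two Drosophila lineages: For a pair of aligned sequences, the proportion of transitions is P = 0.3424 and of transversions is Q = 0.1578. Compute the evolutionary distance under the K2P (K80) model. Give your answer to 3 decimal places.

Under the Kimura two-parameter model, d = −½ ln(1 − 2P − Q) − ¼ ln(1 − 2Q).
1 − 2P − Q = 0.1574, giving −½ ln(0.1574) = 0.924482.
1 − 2Q = 0.6844, giving −¼ ln(0.6844) = 0.094803.
d = 0.924482 + 0.094803 = 1.019285.

1.019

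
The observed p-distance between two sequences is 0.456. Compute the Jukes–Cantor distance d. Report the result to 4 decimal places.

0.7024

d = −(3/4) ln(1 − 4p/3) = −0.75 ln(1 − 0.608) = −0.75 ln(0.392)
  = −0.75 × (-0.936493) = 0.702370 substitutions/site.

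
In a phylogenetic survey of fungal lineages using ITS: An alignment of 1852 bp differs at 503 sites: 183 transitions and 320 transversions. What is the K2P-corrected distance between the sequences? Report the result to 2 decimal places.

0.34

P = 183/1852 ≈ 0.098812 and Q = 320/1852 ≈ 0.172786.
Under the Kimura two-parameter model, d = −½ ln(1 − 2P − Q) − ¼ ln(1 − 2Q).
1 − 2P − Q = 0.62959, giving −½ ln(0.62959) = 0.231343.
1 − 2Q = 0.654428, giving −¼ ln(0.654428) = 0.105998.
d = 0.231343 + 0.105998 = 0.337341.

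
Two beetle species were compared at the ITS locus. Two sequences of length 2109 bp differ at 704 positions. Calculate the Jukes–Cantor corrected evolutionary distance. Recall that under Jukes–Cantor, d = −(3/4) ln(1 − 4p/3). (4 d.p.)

p = 704/2109 ≈ 0.333807.
d = −(3/4) ln(1 − 4p/3) = −0.75 ln(1 − 0.445076) = −0.75 ln(0.554924)
  = −0.75 × (-0.588924) = 0.441693 substitutions/site.

0.4417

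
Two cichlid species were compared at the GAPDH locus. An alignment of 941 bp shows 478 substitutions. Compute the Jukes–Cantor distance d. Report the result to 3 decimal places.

0.848

p = 478/941 ≈ 0.50797.
d = −(3/4) ln(1 − 4p/3) = −0.75 ln(1 − 0.677293) = −0.75 ln(0.322707)
  = −0.75 × (-1.131010) = 0.848258 substitutions/site.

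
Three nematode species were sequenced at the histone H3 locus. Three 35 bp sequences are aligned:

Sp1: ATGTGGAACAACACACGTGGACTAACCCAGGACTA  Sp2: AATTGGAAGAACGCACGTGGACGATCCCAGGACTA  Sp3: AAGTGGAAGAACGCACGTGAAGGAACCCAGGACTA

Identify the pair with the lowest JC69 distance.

Sp2 and Sp3

Sp1–Sp2: 6/35 differ, p = 0.171, d = 0.195.
Sp1–Sp3: 6/35 differ, p = 0.171, d = 0.195.
Sp2–Sp3: 4/35 differ, p = 0.114, d = 0.124.
The smallest distance is between Sp2 and Sp3.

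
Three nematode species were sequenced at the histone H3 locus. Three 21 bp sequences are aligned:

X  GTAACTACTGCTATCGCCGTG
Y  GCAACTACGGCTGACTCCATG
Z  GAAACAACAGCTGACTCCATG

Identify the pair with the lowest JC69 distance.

Y and Z

X–Y: 6/21 differ, p = 0.286, d = 0.360.
X–Z: 7/21 differ, p = 0.333, d = 0.441.
Y–Z: 3/21 differ, p = 0.143, d = 0.158.
The smallest distance is between Y and Z.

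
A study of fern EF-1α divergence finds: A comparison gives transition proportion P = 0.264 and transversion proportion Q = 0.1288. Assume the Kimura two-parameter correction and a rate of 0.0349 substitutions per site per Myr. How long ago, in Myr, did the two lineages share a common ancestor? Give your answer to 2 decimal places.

Under the Kimura two-parameter model, d = −½ ln(1 − 2P − Q) − ¼ ln(1 − 2Q).
1 − 2P − Q = 0.3432, giving −½ ln(0.3432) = 0.534721.
1 − 2Q = 0.7424, giving −¼ ln(0.7424) = 0.074467.
d = 0.534721 + 0.074467 = 0.609188.
Under a molecular clock d = 2μt, so t = d/(2μ) = 0.609188 / (2 × 0.0349) = 8.73 Myr.

8.73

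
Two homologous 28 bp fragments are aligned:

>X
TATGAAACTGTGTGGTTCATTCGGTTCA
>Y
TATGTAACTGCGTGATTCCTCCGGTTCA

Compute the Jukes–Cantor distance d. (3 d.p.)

0.204

The sequences differ at 5 of 28 sites (5, 11, 15, 19, 21), so p = 5/28 ≈ 0.178571.
d = −(3/4) ln(1 − 4p/3) = −0.75 ln(1 − 0.238095) = −0.75 ln(0.761905)
  = −0.75 × (-0.271933) = 0.203950 substitutions/site.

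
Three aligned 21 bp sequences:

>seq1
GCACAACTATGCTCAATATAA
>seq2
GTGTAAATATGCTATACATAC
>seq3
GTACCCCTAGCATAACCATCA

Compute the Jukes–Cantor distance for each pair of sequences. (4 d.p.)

d(seq1,seq2) = 0.5319, d(seq1,seq3) = 0.7557, d(seq2,seq3) = 1.0763

seq1–seq2: 8/21 sites differ → p ≈ 0.380952, d = −0.75 ln(1 − 0.507936) = 0.531860 ≈ 0.5319.
seq1–seq3: 10/21 sites differ → p ≈ 0.47619, d = −0.75 ln(1 − 0.63492) = 0.755729 ≈ 0.7557.
seq2–seq3: 12/21 sites differ → p ≈ 0.571429, d = −0.75 ln(1 − 0.761905) = 1.076314 ≈ 1.0763.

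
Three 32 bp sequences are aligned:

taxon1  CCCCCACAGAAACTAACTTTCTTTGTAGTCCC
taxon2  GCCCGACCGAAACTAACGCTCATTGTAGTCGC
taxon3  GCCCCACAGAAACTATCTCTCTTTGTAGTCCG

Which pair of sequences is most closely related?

taxon1–taxon2: 7/32 differ, p = 0.219, d = 0.259.
taxon1–taxon3: 4/32 differ, p = 0.125, d = 0.137.
taxon2–taxon3: 7/32 differ, p = 0.219, d = 0.259.
The smallest distance is between taxon1 and taxon3.

taxon1 and taxon3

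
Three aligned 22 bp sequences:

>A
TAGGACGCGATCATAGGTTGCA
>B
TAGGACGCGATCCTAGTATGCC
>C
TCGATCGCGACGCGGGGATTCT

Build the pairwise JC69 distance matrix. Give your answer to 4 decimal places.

d(A,B) = 0.2082, d(A,C) = 0.8240, d(B,C) = 0.6987

A–B: 4/22 sites differ → p ≈ 0.181818, d = −0.75 ln(1 − 0.242424) = 0.208224 ≈ 0.2082.
A–C: 11/22 sites differ → p = 0.5, d = −0.75 ln(1 − 0.666667) = 0.823960 ≈ 0.8240.
B–C: 10/22 sites differ → p ≈ 0.454545, d = −0.75 ln(1 − 0.60606) = 0.698667 ≈ 0.6987.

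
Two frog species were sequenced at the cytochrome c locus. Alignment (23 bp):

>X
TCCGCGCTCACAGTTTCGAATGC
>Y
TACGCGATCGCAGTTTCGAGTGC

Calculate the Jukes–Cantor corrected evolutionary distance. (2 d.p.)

The sequences differ at 4 of 23 sites (2, 7, 10, 20), so p = 4/23 ≈ 0.173913.
d = −(3/4) ln(1 − 4p/3) = −0.75 ln(1 − 0.231884) = −0.75 ln(0.768116)
  = −0.75 × (-0.263815) = 0.197861 substitutions/site.

0.20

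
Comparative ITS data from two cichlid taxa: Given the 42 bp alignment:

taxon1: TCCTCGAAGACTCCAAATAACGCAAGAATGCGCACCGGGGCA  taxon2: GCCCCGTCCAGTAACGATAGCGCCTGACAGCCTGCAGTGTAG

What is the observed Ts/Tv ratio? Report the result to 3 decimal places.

Transitions are A↔G and C↔T; transversions are all other mismatches.
Transitions: 6. Transversions: 17.
R = 6/17 = 0.352941… ≈ 0.353 (to 3 d.p.).

0.353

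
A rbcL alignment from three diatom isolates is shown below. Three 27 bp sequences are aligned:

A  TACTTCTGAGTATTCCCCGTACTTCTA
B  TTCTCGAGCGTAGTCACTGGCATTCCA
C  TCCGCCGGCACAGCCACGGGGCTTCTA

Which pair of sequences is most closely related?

B and C

A–B: 12/27 differ, p = 0.444, d = 0.673.
A–C: 13/27 differ, p = 0.481, d = 0.770.
B–C: 11/27 differ, p = 0.407, d = 0.588.
The smallest distance is between B and C.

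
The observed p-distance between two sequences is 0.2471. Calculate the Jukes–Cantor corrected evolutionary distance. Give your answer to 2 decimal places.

0.30

d = −(3/4) ln(1 − 4p/3) = −0.75 ln(1 − 0.329467) = −0.75 ln(0.670533)
  = −0.75 × (-0.399682) = 0.299762 substitutions/site.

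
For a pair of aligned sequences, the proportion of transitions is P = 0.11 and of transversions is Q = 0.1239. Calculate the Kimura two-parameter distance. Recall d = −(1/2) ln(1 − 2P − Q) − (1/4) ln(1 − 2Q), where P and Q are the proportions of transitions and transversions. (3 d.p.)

0.282

Under the Kimura two-parameter model, d = −½ ln(1 − 2P − Q) − ¼ ln(1 − 2Q).
1 − 2P − Q = 0.6561, giving −½ ln(0.6561) = 0.210721.
1 − 2Q = 0.7522, giving −¼ ln(0.7522) = 0.071188.
d = 0.210721 + 0.071188 = 0.281909.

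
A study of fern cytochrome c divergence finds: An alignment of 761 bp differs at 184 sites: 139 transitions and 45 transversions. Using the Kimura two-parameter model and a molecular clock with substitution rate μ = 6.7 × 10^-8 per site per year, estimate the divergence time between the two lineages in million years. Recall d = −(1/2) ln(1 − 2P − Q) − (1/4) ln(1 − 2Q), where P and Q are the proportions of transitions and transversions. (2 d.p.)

2.30

P = 139/761 ≈ 0.182654 and Q = 45/761 ≈ 0.059133.
Under the Kimura two-parameter model, d = −½ ln(1 − 2P − Q) − ¼ ln(1 − 2Q).
1 − 2P − Q = 0.575559, giving −½ ln(0.575559) = 0.276207.
1 − 2Q = 0.881734, giving −¼ ln(0.881734) = 0.031466.
d = 0.276207 + 0.031466 = 0.307673.
Under a molecular clock d = 2μt, so t = d/(2μ) = 0.307673 / (2 × 6.7 × 10^-8) = 2.30 million years.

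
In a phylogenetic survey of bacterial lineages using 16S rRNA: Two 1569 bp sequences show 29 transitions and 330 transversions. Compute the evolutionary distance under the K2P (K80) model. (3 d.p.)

0.279

P = 29/1569 ≈ 0.018483 and Q = 330/1569 ≈ 0.210325.
Under the Kimura two-parameter model, d = −½ ln(1 − 2P − Q) − ¼ ln(1 − 2Q).
1 − 2P − Q = 0.752709, giving −½ ln(0.752709) = 0.142038.
1 − 2Q = 0.57935, giving −¼ ln(0.57935) = 0.136462.
d = 0.142038 + 0.136462 = 0.278500.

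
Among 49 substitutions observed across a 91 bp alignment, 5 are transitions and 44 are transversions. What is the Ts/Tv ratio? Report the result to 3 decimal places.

R = 5/44 = 0.113636… ≈ 0.114 (to 3 d.p.).

0.114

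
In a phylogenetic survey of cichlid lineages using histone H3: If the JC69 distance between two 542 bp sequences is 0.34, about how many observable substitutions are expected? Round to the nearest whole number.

Invert JC69: p = (3/4)(1 − e^(−4d/3)) = 0.75 × (1 − e^(-0.453333)) = 0.75 × (1 − 0.635506) = 0.273371.
Expected differing sites = pL ≈ 0.273371 × 542 = 148.167082 ≈ 148.

148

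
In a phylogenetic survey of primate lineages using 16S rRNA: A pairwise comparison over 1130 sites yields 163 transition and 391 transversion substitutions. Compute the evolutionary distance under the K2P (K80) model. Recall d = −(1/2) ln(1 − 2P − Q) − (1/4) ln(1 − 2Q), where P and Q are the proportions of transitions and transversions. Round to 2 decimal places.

P = 163/1130 ≈ 0.144248 and Q = 391/1130 ≈ 0.346018.
Under the Kimura two-parameter model, d = −½ ln(1 − 2P − Q) − ¼ ln(1 − 2Q).
1 − 2P − Q = 0.365486, giving −½ ln(0.365486) = 0.503264.
1 − 2Q = 0.307964, giving −¼ ln(0.307964) = 0.294443.
d = 0.503264 + 0.294443 = 0.797707.

0.80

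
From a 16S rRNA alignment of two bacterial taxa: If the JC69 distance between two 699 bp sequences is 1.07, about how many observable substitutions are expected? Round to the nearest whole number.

398

Invert JC69: p = (3/4)(1 − e^(−4d/3)) = 0.75 × (1 − e^(-1.426667)) = 0.75 × (1 − 0.240108) = 0.569919.
Expected differing sites = pL ≈ 0.569919 × 699 = 398.373381 ≈ 398.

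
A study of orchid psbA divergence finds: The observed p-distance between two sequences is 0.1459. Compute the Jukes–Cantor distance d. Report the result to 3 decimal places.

d = −(3/4) ln(1 − 4p/3) = −0.75 ln(1 − 0.194533) = −0.75 ln(0.805467)
  = −0.75 × (-0.216333) = 0.162250 substitutions/site.

0.162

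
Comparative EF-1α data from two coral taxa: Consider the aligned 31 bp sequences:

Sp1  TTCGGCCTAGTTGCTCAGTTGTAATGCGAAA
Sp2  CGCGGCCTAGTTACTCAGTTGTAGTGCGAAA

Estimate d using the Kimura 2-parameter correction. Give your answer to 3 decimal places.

Of 31 sites, 3 differences are transitions and 1 are transversions, so P = 3/31 ≈ 0.096774 and Q = 1/31 ≈ 0.032258.
Under the Kimura two-parameter model, d = −½ ln(1 − 2P − Q) − ¼ ln(1 − 2Q).
1 − 2P − Q = 0.774194, giving −½ ln(0.774194) = 0.127966.
1 − 2Q = 0.935484, giving −¼ ln(0.935484) = 0.016673.
d = 0.127966 + 0.016673 = 0.144639.

0.145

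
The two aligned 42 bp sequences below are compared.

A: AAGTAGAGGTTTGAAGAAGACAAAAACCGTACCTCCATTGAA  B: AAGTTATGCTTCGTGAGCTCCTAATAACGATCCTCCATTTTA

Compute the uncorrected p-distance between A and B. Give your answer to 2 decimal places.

0.45

The sequences differ at 19 of 42 positions.
p = 19/42 = 0.452380… ≈ 0.45 (to 2 d.p.).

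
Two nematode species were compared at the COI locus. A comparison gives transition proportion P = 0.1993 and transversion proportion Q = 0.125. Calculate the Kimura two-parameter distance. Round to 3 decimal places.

0.443

Under the Kimura two-parameter model, d = −½ ln(1 − 2P − Q) − ¼ ln(1 − 2Q).
1 − 2P − Q = 0.4764, giving −½ ln(0.4764) = 0.370749.
1 − 2Q = 0.75, giving −¼ ln(0.75) = 0.071921.
d = 0.370749 + 0.071921 = 0.442670.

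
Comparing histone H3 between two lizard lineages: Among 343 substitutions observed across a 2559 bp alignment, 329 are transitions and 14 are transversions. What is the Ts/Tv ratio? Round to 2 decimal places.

R = 329/14 = 23.50.

23.50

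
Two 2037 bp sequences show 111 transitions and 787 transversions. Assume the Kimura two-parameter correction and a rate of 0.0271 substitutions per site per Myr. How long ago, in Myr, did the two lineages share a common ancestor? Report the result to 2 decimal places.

13.14

P = 111/2037 ≈ 0.054492 and Q = 787/2037 ≈ 0.386352.
Under the Kimura two-parameter model, d = −½ ln(1 − 2P − Q) − ¼ ln(1 − 2Q).
1 − 2P − Q = 0.504664, giving −½ ln(0.504664) = 0.341931.
1 − 2Q = 0.227296, giving −¼ ln(0.227296) = 0.370376.
d = 0.341931 + 0.370376 = 0.712307.
Under a molecular clock d = 2μt, so t = d/(2μ) = 0.712307 / (2 × 0.0271) = 13.14 Myr.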